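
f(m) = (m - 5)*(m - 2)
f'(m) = 2*m - 7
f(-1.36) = 21.37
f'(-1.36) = -9.72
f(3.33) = -2.22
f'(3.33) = -0.34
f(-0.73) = 15.64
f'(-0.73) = -8.46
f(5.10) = 0.31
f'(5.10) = 3.20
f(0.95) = 4.25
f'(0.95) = -5.10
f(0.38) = 7.48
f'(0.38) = -6.24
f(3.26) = -2.19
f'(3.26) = -0.48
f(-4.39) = 60.00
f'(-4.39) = -15.78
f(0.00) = 10.00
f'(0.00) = -7.00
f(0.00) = 10.00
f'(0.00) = -7.00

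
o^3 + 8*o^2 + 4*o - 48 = (o - 2)*(o + 4)*(o + 6)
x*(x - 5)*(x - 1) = x^3 - 6*x^2 + 5*x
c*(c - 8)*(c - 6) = c^3 - 14*c^2 + 48*c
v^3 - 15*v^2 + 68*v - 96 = (v - 8)*(v - 4)*(v - 3)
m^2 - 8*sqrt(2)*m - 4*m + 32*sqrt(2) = (m - 4)*(m - 8*sqrt(2))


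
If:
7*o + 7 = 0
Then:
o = -1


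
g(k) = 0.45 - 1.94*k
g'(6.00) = -1.94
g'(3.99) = -1.94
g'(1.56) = -1.94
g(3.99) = -7.29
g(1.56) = -2.58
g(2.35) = -4.11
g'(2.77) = -1.94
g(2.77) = -4.92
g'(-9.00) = -1.94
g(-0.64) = 1.69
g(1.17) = -1.82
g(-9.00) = 17.91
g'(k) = -1.94000000000000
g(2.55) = -4.50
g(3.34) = -6.03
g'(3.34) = -1.94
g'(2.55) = -1.94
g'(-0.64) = -1.94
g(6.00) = -11.19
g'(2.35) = -1.94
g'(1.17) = -1.94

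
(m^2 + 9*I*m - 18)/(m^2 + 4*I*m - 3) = (m + 6*I)/(m + I)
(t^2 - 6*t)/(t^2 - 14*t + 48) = t/(t - 8)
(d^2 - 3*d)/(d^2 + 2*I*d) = (d - 3)/(d + 2*I)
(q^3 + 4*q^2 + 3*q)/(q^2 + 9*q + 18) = q*(q + 1)/(q + 6)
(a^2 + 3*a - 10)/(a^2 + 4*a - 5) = (a - 2)/(a - 1)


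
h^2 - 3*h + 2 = (h - 2)*(h - 1)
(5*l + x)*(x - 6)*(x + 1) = 5*l*x^2 - 25*l*x - 30*l + x^3 - 5*x^2 - 6*x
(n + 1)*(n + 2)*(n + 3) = n^3 + 6*n^2 + 11*n + 6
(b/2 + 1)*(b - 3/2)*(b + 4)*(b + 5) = b^4/2 + 19*b^3/4 + 43*b^2/4 - 17*b/2 - 30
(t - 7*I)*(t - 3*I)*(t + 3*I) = t^3 - 7*I*t^2 + 9*t - 63*I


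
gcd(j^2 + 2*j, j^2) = j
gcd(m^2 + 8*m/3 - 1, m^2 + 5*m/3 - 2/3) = m - 1/3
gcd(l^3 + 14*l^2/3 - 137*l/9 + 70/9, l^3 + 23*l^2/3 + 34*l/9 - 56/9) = l^2 + 19*l/3 - 14/3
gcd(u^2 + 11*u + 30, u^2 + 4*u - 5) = u + 5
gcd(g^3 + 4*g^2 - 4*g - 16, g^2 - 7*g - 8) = 1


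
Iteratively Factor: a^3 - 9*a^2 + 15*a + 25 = (a + 1)*(a^2 - 10*a + 25) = (a - 5)*(a + 1)*(a - 5)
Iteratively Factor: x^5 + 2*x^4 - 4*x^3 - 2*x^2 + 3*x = (x + 3)*(x^4 - x^3 - x^2 + x) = (x + 1)*(x + 3)*(x^3 - 2*x^2 + x) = x*(x + 1)*(x + 3)*(x^2 - 2*x + 1) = x*(x - 1)*(x + 1)*(x + 3)*(x - 1)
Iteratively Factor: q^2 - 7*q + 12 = (q - 3)*(q - 4)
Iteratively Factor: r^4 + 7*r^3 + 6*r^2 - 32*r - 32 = (r + 4)*(r^3 + 3*r^2 - 6*r - 8) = (r + 1)*(r + 4)*(r^2 + 2*r - 8) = (r - 2)*(r + 1)*(r + 4)*(r + 4)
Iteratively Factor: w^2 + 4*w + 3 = (w + 3)*(w + 1)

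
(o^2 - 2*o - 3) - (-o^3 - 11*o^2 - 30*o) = o^3 + 12*o^2 + 28*o - 3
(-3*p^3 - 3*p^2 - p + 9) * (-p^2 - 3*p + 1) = 3*p^5 + 12*p^4 + 7*p^3 - 9*p^2 - 28*p + 9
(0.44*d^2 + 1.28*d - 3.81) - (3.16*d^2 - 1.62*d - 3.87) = -2.72*d^2 + 2.9*d + 0.0600000000000001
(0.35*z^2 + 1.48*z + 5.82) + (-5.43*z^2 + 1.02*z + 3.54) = -5.08*z^2 + 2.5*z + 9.36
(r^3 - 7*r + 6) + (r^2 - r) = r^3 + r^2 - 8*r + 6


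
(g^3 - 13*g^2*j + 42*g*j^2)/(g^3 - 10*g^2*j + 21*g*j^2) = (g - 6*j)/(g - 3*j)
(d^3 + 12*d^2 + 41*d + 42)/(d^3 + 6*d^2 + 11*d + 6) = (d + 7)/(d + 1)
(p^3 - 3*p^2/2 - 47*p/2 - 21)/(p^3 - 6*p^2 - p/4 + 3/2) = 2*(2*p^2 + 9*p + 7)/(4*p^2 - 1)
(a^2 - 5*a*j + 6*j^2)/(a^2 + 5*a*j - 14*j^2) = (a - 3*j)/(a + 7*j)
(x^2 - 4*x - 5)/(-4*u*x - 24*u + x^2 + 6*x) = (-x^2 + 4*x + 5)/(4*u*x + 24*u - x^2 - 6*x)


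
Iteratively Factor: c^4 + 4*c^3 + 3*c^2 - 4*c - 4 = (c + 2)*(c^3 + 2*c^2 - c - 2) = (c + 2)^2*(c^2 - 1) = (c - 1)*(c + 2)^2*(c + 1)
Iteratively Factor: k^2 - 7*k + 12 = (k - 3)*(k - 4)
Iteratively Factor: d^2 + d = (d + 1)*(d)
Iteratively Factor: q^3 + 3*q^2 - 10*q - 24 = (q + 2)*(q^2 + q - 12) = (q - 3)*(q + 2)*(q + 4)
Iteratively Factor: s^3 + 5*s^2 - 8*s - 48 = (s - 3)*(s^2 + 8*s + 16) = (s - 3)*(s + 4)*(s + 4)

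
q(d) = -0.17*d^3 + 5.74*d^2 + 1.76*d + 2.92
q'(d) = -0.51*d^2 + 11.48*d + 1.76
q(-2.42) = 34.69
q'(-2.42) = -29.01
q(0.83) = 8.24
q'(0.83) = 10.94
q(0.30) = 3.96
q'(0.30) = 5.16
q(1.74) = 22.47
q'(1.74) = 20.19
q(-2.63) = 41.09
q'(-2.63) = -31.96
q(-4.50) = 126.73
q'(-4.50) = -60.23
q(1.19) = 12.86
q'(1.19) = 14.70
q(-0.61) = 4.02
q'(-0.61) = -5.43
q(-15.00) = 1841.77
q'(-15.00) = -285.19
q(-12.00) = 1102.12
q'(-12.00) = -209.44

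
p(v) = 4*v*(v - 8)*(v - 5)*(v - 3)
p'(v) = 4*v*(v - 8)*(v - 5) + 4*v*(v - 8)*(v - 3) + 4*v*(v - 5)*(v - 3) + 4*(v - 8)*(v - 5)*(v - 3) = 16*v^3 - 192*v^2 + 632*v - 480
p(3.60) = 53.22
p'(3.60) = 53.38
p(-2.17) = 3272.28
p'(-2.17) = -2919.04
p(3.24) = 26.06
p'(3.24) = 96.34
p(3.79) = 61.01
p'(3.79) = 28.41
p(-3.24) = 7490.02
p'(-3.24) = -5087.41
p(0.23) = -94.45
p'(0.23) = -344.60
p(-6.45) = 40338.97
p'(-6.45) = -16837.46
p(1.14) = -224.59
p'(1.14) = 14.66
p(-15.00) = 496800.00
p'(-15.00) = -107160.00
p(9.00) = 864.00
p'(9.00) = 1320.00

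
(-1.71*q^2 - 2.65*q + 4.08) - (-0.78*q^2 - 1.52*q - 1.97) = -0.93*q^2 - 1.13*q + 6.05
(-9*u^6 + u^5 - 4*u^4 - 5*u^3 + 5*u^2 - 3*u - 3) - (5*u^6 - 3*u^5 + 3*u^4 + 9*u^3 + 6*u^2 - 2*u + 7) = -14*u^6 + 4*u^5 - 7*u^4 - 14*u^3 - u^2 - u - 10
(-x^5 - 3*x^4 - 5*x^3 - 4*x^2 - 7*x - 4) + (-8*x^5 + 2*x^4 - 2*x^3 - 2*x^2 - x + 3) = -9*x^5 - x^4 - 7*x^3 - 6*x^2 - 8*x - 1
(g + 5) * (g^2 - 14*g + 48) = g^3 - 9*g^2 - 22*g + 240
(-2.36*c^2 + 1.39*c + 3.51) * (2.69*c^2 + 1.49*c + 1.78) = -6.3484*c^4 + 0.2227*c^3 + 7.3122*c^2 + 7.7041*c + 6.2478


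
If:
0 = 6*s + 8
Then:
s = -4/3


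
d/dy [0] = 0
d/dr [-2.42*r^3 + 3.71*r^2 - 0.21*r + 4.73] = -7.26*r^2 + 7.42*r - 0.21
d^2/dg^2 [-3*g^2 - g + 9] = -6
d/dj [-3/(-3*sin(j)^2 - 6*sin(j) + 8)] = -18*(sin(j) + 1)*cos(j)/(3*sin(j)^2 + 6*sin(j) - 8)^2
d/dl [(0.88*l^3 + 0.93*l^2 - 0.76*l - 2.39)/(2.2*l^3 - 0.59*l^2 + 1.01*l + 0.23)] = (-2.5652*l^4 + 5.1216*l^3 + 16.8721*l^2 - 2.3924*l + 2.2391)/(4.84*l^6 - 2.596*l^5 + 4.7921*l^4 - 0.1798*l^3 + 0.7487*l^2 + 0.4646*l + 0.0529)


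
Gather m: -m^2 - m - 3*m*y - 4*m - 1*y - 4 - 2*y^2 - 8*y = -m^2 + m*(-3*y - 5) - 2*y^2 - 9*y - 4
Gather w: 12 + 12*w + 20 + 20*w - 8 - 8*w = 24*w + 24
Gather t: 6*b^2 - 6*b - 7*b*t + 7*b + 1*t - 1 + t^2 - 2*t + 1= 6*b^2 + b + t^2 + t*(-7*b - 1)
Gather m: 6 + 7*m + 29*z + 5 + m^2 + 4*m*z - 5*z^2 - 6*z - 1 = m^2 + m*(4*z + 7) - 5*z^2 + 23*z + 10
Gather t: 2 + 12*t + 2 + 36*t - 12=48*t - 8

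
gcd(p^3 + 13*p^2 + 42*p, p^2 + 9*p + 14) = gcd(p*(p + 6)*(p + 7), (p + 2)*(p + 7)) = p + 7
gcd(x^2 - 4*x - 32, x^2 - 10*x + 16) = x - 8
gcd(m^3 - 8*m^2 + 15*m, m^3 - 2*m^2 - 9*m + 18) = m - 3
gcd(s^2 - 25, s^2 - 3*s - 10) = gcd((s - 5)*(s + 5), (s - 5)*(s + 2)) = s - 5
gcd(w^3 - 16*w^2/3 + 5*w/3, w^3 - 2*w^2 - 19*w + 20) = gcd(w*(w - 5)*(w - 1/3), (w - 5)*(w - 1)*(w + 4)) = w - 5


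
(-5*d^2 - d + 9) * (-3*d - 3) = 15*d^3 + 18*d^2 - 24*d - 27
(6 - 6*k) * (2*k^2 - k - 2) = -12*k^3 + 18*k^2 + 6*k - 12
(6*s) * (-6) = -36*s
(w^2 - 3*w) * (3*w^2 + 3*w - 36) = 3*w^4 - 6*w^3 - 45*w^2 + 108*w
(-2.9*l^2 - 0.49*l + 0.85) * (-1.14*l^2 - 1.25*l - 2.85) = 3.306*l^4 + 4.1836*l^3 + 7.9085*l^2 + 0.334*l - 2.4225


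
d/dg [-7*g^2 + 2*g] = 2 - 14*g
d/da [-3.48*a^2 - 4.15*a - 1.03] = -6.96*a - 4.15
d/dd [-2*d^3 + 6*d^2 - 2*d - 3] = -6*d^2 + 12*d - 2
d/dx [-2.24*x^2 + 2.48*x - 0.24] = 2.48 - 4.48*x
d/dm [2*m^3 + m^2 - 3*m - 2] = 6*m^2 + 2*m - 3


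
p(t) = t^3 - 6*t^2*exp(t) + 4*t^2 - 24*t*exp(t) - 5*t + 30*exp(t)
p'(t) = -6*t^2*exp(t) + 3*t^2 - 36*t*exp(t) + 8*t + 6*exp(t) - 5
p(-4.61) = 10.22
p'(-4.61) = 22.32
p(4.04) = -9259.05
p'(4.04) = -13412.56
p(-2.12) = 25.52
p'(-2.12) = -1.83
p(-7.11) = -121.75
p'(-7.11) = 89.74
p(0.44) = 27.04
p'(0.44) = -17.98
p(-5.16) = -5.12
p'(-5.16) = 33.78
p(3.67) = -5366.87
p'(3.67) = -8057.76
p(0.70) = 19.46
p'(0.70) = -42.51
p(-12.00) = -1092.00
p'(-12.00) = 331.00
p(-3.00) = 26.39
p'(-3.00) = 0.99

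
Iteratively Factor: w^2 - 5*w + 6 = (w - 2)*(w - 3)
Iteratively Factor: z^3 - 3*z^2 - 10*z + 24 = (z - 4)*(z^2 + z - 6) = (z - 4)*(z - 2)*(z + 3)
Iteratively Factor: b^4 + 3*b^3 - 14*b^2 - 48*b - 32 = (b + 4)*(b^3 - b^2 - 10*b - 8) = (b - 4)*(b + 4)*(b^2 + 3*b + 2) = (b - 4)*(b + 1)*(b + 4)*(b + 2)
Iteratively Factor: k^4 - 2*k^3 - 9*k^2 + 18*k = (k - 2)*(k^3 - 9*k) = (k - 2)*(k + 3)*(k^2 - 3*k) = k*(k - 2)*(k + 3)*(k - 3)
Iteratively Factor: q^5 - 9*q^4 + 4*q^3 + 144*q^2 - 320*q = (q - 5)*(q^4 - 4*q^3 - 16*q^2 + 64*q) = (q - 5)*(q + 4)*(q^3 - 8*q^2 + 16*q) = q*(q - 5)*(q + 4)*(q^2 - 8*q + 16) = q*(q - 5)*(q - 4)*(q + 4)*(q - 4)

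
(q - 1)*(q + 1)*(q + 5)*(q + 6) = q^4 + 11*q^3 + 29*q^2 - 11*q - 30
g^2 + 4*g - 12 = (g - 2)*(g + 6)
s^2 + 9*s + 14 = (s + 2)*(s + 7)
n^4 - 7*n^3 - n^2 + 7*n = n*(n - 7)*(n - 1)*(n + 1)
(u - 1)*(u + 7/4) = u^2 + 3*u/4 - 7/4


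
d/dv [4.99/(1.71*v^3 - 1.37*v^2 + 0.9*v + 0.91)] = (-25.5987*v^2 + 13.6726*v - 4.491)/(1.71*v^3 - 1.37*v^2 + 0.9*v + 0.91)^2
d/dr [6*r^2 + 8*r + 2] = 12*r + 8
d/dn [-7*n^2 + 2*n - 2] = 2 - 14*n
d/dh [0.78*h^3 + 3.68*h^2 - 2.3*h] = 2.34*h^2 + 7.36*h - 2.3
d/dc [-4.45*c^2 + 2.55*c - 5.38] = 2.55 - 8.9*c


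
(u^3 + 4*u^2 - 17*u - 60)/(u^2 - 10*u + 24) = (u^2 + 8*u + 15)/(u - 6)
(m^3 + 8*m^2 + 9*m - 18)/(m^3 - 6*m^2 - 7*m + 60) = (m^2 + 5*m - 6)/(m^2 - 9*m + 20)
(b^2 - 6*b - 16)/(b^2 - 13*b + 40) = (b + 2)/(b - 5)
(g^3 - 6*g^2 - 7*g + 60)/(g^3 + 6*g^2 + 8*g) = (g^3 - 6*g^2 - 7*g + 60)/(g*(g^2 + 6*g + 8))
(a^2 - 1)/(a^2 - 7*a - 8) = (a - 1)/(a - 8)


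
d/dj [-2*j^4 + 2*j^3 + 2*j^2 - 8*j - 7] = -8*j^3 + 6*j^2 + 4*j - 8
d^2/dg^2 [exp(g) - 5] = exp(g)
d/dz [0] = 0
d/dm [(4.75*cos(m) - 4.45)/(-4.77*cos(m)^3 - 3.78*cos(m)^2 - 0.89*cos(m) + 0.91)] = (-45.315*cos(m)^3 + 45.7245*cos(m)^2 + 33.642*cos(m) - 0.362)*sin(m)/(22.7529*cos(m)^6 + 36.0612*cos(m)^5 + 22.779*cos(m)^4 - 1.953*cos(m)^3 - 6.0875*cos(m)^2 - 1.6198*cos(m) + 0.8281)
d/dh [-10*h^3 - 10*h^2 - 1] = 10*h*(-3*h - 2)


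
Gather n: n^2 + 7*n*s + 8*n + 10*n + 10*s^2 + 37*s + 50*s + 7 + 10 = n^2 + n*(7*s + 18) + 10*s^2 + 87*s + 17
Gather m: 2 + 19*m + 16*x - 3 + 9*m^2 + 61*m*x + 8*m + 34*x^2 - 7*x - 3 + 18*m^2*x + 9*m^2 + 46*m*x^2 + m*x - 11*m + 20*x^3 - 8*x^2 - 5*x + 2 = m^2*(18*x + 18) + m*(46*x^2 + 62*x + 16) + 20*x^3 + 26*x^2 + 4*x - 2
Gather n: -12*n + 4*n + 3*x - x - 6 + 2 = -8*n + 2*x - 4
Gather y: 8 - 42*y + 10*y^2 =10*y^2 - 42*y + 8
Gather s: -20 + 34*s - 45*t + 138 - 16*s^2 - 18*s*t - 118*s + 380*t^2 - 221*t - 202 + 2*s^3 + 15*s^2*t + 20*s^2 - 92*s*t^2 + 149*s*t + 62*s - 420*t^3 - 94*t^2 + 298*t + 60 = 2*s^3 + s^2*(15*t + 4) + s*(-92*t^2 + 131*t - 22) - 420*t^3 + 286*t^2 + 32*t - 24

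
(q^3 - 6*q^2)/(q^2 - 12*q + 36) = q^2/(q - 6)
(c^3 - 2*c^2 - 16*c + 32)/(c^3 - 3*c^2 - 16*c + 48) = (c - 2)/(c - 3)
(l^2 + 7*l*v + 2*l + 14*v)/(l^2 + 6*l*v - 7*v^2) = (-l - 2)/(-l + v)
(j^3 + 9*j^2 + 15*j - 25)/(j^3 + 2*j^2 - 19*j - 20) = (j^2 + 4*j - 5)/(j^2 - 3*j - 4)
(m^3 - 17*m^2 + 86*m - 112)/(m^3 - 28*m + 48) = (m^2 - 15*m + 56)/(m^2 + 2*m - 24)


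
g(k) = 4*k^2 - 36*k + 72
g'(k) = 8*k - 36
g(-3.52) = 248.28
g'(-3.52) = -64.16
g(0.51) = 54.68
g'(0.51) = -31.92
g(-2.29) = 175.42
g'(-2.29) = -54.32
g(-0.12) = 76.38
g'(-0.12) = -36.96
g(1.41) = 29.19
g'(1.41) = -24.72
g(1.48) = 27.48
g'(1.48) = -24.16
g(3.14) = -1.60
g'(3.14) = -10.88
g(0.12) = 67.74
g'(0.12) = -35.04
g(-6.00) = 432.00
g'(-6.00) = -84.00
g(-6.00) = 432.00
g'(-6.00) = -84.00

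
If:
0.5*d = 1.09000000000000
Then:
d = 2.18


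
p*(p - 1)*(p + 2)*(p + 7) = p^4 + 8*p^3 + 5*p^2 - 14*p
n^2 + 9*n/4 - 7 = (n - 7/4)*(n + 4)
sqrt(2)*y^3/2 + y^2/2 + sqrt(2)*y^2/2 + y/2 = y*(y + sqrt(2)/2)*(sqrt(2)*y/2 + sqrt(2)/2)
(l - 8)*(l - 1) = l^2 - 9*l + 8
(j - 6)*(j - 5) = j^2 - 11*j + 30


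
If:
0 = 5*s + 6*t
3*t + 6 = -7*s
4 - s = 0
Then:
No Solution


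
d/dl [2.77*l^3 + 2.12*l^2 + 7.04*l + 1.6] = 8.31*l^2 + 4.24*l + 7.04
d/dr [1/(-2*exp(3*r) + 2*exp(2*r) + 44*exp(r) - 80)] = (3*exp(2*r)/2 - exp(r) - 11)*exp(r)/(exp(3*r) - exp(2*r) - 22*exp(r) + 40)^2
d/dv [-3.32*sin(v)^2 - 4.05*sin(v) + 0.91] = -(6.64*sin(v) + 4.05)*cos(v)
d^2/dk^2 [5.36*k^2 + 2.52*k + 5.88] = 10.7200000000000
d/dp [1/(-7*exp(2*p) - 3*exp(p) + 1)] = (14*exp(p) + 3)*exp(p)/(7*exp(2*p) + 3*exp(p) - 1)^2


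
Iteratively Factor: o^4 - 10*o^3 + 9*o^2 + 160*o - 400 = (o - 5)*(o^3 - 5*o^2 - 16*o + 80) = (o - 5)^2*(o^2 - 16) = (o - 5)^2*(o + 4)*(o - 4)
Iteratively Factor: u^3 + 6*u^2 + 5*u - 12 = (u + 4)*(u^2 + 2*u - 3) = (u - 1)*(u + 4)*(u + 3)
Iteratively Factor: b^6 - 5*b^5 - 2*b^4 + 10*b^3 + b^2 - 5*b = (b - 1)*(b^5 - 4*b^4 - 6*b^3 + 4*b^2 + 5*b) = (b - 5)*(b - 1)*(b^4 + b^3 - b^2 - b) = b*(b - 5)*(b - 1)*(b^3 + b^2 - b - 1) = b*(b - 5)*(b - 1)*(b + 1)*(b^2 - 1) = b*(b - 5)*(b - 1)^2*(b + 1)*(b + 1)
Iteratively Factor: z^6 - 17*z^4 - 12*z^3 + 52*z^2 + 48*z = (z + 3)*(z^5 - 3*z^4 - 8*z^3 + 12*z^2 + 16*z) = z*(z + 3)*(z^4 - 3*z^3 - 8*z^2 + 12*z + 16) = z*(z + 1)*(z + 3)*(z^3 - 4*z^2 - 4*z + 16) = z*(z + 1)*(z + 2)*(z + 3)*(z^2 - 6*z + 8) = z*(z - 2)*(z + 1)*(z + 2)*(z + 3)*(z - 4)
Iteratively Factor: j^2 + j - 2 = (j + 2)*(j - 1)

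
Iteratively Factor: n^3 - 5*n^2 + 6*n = (n)*(n^2 - 5*n + 6) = n*(n - 2)*(n - 3)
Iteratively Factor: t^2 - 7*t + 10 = (t - 2)*(t - 5)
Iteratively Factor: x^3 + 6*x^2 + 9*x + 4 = (x + 4)*(x^2 + 2*x + 1) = (x + 1)*(x + 4)*(x + 1)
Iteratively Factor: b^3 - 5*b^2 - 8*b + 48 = (b + 3)*(b^2 - 8*b + 16) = (b - 4)*(b + 3)*(b - 4)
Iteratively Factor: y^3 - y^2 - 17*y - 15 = (y + 3)*(y^2 - 4*y - 5) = (y - 5)*(y + 3)*(y + 1)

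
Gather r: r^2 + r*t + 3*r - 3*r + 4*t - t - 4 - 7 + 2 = r^2 + r*t + 3*t - 9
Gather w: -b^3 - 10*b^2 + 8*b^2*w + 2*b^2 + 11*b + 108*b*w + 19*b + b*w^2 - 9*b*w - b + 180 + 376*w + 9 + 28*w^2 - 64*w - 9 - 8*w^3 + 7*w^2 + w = -b^3 - 8*b^2 + 29*b - 8*w^3 + w^2*(b + 35) + w*(8*b^2 + 99*b + 313) + 180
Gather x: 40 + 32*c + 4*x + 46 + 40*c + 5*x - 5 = 72*c + 9*x + 81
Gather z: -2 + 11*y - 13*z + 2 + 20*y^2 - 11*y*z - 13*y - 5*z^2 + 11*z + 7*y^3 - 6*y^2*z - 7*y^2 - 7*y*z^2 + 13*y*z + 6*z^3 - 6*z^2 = 7*y^3 + 13*y^2 - 2*y + 6*z^3 + z^2*(-7*y - 11) + z*(-6*y^2 + 2*y - 2)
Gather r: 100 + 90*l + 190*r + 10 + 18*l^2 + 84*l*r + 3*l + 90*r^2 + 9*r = 18*l^2 + 93*l + 90*r^2 + r*(84*l + 199) + 110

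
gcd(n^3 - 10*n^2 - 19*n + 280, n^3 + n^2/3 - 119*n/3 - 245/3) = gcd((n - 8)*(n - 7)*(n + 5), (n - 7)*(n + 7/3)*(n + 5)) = n^2 - 2*n - 35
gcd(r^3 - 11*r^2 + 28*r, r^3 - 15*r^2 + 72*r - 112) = r^2 - 11*r + 28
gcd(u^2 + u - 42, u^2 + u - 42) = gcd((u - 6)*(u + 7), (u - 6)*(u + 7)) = u^2 + u - 42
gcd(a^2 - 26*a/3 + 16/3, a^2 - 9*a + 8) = a - 8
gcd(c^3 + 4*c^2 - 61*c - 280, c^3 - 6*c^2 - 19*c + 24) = c - 8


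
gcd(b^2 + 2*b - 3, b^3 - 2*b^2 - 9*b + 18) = b + 3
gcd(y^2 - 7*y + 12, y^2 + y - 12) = y - 3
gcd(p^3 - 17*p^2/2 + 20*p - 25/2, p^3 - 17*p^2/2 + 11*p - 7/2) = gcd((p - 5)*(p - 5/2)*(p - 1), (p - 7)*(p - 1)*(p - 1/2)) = p - 1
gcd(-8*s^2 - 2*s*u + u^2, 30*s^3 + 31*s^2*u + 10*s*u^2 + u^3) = 2*s + u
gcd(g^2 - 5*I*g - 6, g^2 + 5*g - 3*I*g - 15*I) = g - 3*I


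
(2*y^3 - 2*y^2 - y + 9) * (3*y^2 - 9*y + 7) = 6*y^5 - 24*y^4 + 29*y^3 + 22*y^2 - 88*y + 63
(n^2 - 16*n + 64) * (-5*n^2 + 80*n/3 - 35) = -5*n^4 + 320*n^3/3 - 2345*n^2/3 + 6800*n/3 - 2240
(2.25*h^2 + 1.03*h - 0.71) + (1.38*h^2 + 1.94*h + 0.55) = 3.63*h^2 + 2.97*h - 0.16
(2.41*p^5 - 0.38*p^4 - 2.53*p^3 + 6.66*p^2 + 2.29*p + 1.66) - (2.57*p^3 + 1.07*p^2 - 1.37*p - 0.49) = 2.41*p^5 - 0.38*p^4 - 5.1*p^3 + 5.59*p^2 + 3.66*p + 2.15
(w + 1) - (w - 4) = 5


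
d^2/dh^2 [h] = 0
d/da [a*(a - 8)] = 2*a - 8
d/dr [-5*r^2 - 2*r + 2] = -10*r - 2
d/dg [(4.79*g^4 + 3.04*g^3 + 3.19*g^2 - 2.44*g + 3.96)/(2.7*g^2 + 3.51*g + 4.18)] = (25.866*g^5 + 58.6467*g^4 + 101.4296*g^3 + 55.9065*g^2 + 5.2844*g - 24.0988)/(7.29*g^4 + 18.954*g^3 + 34.8921*g^2 + 29.3436*g + 17.4724)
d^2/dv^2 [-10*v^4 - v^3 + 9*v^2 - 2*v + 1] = -120*v^2 - 6*v + 18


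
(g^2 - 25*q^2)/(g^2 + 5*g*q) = (g - 5*q)/g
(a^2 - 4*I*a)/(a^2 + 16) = a/(a + 4*I)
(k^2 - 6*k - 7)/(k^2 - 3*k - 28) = (k + 1)/(k + 4)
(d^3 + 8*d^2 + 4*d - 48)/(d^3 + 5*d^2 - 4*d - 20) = (d^2 + 10*d + 24)/(d^2 + 7*d + 10)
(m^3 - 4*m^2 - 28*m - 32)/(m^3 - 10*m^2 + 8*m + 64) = (m + 2)/(m - 4)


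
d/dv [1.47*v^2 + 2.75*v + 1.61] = 2.94*v + 2.75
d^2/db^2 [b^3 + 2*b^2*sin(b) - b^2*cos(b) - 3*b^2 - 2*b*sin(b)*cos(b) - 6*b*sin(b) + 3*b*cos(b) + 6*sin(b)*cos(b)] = -2*b^2*sin(b) + b^2*cos(b) + 10*b*sin(b) + 4*b*sin(2*b) + 5*b*cos(b) + 6*b - 2*sin(b) - 12*sin(2*b) - 14*cos(b) - 4*cos(2*b) - 6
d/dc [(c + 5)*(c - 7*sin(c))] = c - (c + 5)*(7*cos(c) - 1) - 7*sin(c)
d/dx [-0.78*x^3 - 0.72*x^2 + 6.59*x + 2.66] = -2.34*x^2 - 1.44*x + 6.59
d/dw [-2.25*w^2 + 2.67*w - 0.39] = 2.67 - 4.5*w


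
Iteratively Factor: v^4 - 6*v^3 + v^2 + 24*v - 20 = (v + 2)*(v^3 - 8*v^2 + 17*v - 10) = (v - 5)*(v + 2)*(v^2 - 3*v + 2) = (v - 5)*(v - 2)*(v + 2)*(v - 1)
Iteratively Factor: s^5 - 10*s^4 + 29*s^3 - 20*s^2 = (s)*(s^4 - 10*s^3 + 29*s^2 - 20*s) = s*(s - 5)*(s^3 - 5*s^2 + 4*s) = s*(s - 5)*(s - 4)*(s^2 - s) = s^2*(s - 5)*(s - 4)*(s - 1)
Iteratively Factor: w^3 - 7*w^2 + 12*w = (w)*(w^2 - 7*w + 12) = w*(w - 4)*(w - 3)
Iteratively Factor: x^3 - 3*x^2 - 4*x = (x + 1)*(x^2 - 4*x) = x*(x + 1)*(x - 4)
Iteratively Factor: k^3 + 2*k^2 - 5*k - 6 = (k + 1)*(k^2 + k - 6) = (k + 1)*(k + 3)*(k - 2)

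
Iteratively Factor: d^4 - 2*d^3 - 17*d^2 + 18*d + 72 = (d + 2)*(d^3 - 4*d^2 - 9*d + 36) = (d - 4)*(d + 2)*(d^2 - 9) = (d - 4)*(d - 3)*(d + 2)*(d + 3)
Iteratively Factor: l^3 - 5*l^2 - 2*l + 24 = (l - 4)*(l^2 - l - 6) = (l - 4)*(l - 3)*(l + 2)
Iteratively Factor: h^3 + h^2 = (h + 1)*(h^2) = h*(h + 1)*(h)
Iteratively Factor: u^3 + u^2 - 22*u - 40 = (u + 2)*(u^2 - u - 20) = (u + 2)*(u + 4)*(u - 5)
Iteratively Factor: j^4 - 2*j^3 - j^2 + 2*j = (j - 2)*(j^3 - j) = (j - 2)*(j + 1)*(j^2 - j) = j*(j - 2)*(j + 1)*(j - 1)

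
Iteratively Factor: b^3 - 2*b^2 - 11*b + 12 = (b - 4)*(b^2 + 2*b - 3) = (b - 4)*(b + 3)*(b - 1)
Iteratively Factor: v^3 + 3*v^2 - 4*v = (v + 4)*(v^2 - v) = v*(v + 4)*(v - 1)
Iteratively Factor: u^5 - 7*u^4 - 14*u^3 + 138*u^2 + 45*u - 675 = (u - 3)*(u^4 - 4*u^3 - 26*u^2 + 60*u + 225) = (u - 3)*(u + 3)*(u^3 - 7*u^2 - 5*u + 75) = (u - 5)*(u - 3)*(u + 3)*(u^2 - 2*u - 15) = (u - 5)^2*(u - 3)*(u + 3)*(u + 3)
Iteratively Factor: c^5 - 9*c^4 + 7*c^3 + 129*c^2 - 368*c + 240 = (c + 4)*(c^4 - 13*c^3 + 59*c^2 - 107*c + 60) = (c - 3)*(c + 4)*(c^3 - 10*c^2 + 29*c - 20) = (c - 4)*(c - 3)*(c + 4)*(c^2 - 6*c + 5) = (c - 4)*(c - 3)*(c - 1)*(c + 4)*(c - 5)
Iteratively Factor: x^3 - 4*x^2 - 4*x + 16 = (x + 2)*(x^2 - 6*x + 8) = (x - 4)*(x + 2)*(x - 2)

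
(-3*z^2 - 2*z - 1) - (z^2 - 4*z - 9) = -4*z^2 + 2*z + 8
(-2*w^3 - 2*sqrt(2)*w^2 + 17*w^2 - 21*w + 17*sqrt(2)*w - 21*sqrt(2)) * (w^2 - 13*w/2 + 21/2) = -2*w^5 - 2*sqrt(2)*w^4 + 30*w^4 - 305*w^3/2 + 30*sqrt(2)*w^3 - 305*sqrt(2)*w^2/2 + 315*w^2 - 441*w/2 + 315*sqrt(2)*w - 441*sqrt(2)/2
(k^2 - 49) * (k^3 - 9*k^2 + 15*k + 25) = k^5 - 9*k^4 - 34*k^3 + 466*k^2 - 735*k - 1225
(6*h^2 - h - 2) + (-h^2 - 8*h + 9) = 5*h^2 - 9*h + 7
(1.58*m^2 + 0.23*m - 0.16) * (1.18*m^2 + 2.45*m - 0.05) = 1.8644*m^4 + 4.1424*m^3 + 0.2957*m^2 - 0.4035*m + 0.008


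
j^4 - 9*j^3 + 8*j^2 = j^2*(j - 8)*(j - 1)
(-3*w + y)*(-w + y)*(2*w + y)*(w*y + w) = 6*w^4*y + 6*w^4 - 5*w^3*y^2 - 5*w^3*y - 2*w^2*y^3 - 2*w^2*y^2 + w*y^4 + w*y^3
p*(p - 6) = p^2 - 6*p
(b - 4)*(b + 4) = b^2 - 16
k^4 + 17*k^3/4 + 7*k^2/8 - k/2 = k*(k - 1/4)*(k + 1/2)*(k + 4)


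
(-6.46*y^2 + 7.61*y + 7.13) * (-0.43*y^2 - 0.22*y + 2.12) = 2.7778*y^4 - 1.8511*y^3 - 18.4353*y^2 + 14.5646*y + 15.1156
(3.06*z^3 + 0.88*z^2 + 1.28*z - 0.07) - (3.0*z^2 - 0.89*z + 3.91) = 3.06*z^3 - 2.12*z^2 + 2.17*z - 3.98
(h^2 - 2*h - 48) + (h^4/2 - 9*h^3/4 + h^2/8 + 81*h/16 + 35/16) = h^4/2 - 9*h^3/4 + 9*h^2/8 + 49*h/16 - 733/16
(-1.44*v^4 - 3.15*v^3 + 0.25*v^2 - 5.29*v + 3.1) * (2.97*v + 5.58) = -4.2768*v^5 - 17.3907*v^4 - 16.8345*v^3 - 14.3163*v^2 - 20.3112*v + 17.298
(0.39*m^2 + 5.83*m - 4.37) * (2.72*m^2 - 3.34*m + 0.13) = 1.0608*m^4 + 14.555*m^3 - 31.3079*m^2 + 15.3537*m - 0.5681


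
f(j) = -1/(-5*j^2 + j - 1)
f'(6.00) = 0.00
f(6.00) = 0.01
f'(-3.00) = 0.01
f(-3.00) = 0.02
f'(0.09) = 0.11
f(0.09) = 1.05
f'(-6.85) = 0.00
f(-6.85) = 0.00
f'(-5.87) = 0.00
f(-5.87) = 0.01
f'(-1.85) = 0.05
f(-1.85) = 0.05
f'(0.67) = -0.86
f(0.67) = 0.39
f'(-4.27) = 0.00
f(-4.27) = 0.01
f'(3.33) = -0.01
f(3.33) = 0.02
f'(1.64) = -0.09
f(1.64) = 0.08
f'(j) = -(10*j - 1)/(-5*j^2 + j - 1)^2 = (1 - 10*j)/(5*j^2 - j + 1)^2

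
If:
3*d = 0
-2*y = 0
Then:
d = 0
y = 0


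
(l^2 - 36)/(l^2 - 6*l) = (l + 6)/l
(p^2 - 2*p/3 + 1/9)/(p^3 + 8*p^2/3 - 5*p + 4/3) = (p - 1/3)/(p^2 + 3*p - 4)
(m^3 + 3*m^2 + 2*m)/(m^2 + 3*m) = (m^2 + 3*m + 2)/(m + 3)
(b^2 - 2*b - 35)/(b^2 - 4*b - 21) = (b + 5)/(b + 3)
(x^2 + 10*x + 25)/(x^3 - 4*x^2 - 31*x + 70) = (x + 5)/(x^2 - 9*x + 14)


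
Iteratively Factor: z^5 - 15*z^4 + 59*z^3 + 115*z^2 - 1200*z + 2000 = (z - 5)*(z^4 - 10*z^3 + 9*z^2 + 160*z - 400) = (z - 5)^2*(z^3 - 5*z^2 - 16*z + 80) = (z - 5)^2*(z + 4)*(z^2 - 9*z + 20) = (z - 5)^3*(z + 4)*(z - 4)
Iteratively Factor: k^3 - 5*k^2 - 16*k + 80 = (k + 4)*(k^2 - 9*k + 20) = (k - 4)*(k + 4)*(k - 5)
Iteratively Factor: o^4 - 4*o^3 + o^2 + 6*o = (o - 2)*(o^3 - 2*o^2 - 3*o) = (o - 2)*(o + 1)*(o^2 - 3*o) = (o - 3)*(o - 2)*(o + 1)*(o)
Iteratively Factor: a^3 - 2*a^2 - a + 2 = (a + 1)*(a^2 - 3*a + 2) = (a - 2)*(a + 1)*(a - 1)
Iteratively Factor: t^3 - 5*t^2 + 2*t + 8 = (t - 2)*(t^2 - 3*t - 4) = (t - 4)*(t - 2)*(t + 1)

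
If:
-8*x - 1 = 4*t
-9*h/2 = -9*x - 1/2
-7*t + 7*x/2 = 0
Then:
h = -4/45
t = -1/20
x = -1/10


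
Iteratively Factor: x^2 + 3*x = (x + 3)*(x)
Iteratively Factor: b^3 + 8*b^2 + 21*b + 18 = (b + 3)*(b^2 + 5*b + 6) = (b + 2)*(b + 3)*(b + 3)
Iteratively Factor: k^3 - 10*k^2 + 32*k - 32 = (k - 4)*(k^2 - 6*k + 8) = (k - 4)*(k - 2)*(k - 4)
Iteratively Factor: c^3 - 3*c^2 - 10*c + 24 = (c + 3)*(c^2 - 6*c + 8) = (c - 4)*(c + 3)*(c - 2)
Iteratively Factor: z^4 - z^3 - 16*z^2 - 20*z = (z)*(z^3 - z^2 - 16*z - 20) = z*(z + 2)*(z^2 - 3*z - 10) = z*(z + 2)^2*(z - 5)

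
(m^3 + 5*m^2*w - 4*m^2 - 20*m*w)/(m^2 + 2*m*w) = (m^2 + 5*m*w - 4*m - 20*w)/(m + 2*w)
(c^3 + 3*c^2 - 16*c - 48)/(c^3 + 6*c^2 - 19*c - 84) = (c + 4)/(c + 7)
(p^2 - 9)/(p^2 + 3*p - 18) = (p + 3)/(p + 6)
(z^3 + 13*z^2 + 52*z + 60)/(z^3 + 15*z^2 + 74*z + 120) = (z + 2)/(z + 4)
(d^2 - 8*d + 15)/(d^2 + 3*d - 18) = (d - 5)/(d + 6)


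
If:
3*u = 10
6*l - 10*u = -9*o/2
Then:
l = 50/9 - 3*o/4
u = 10/3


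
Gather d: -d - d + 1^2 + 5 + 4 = 10 - 2*d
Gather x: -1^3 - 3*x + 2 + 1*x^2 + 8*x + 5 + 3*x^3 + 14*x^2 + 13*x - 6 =3*x^3 + 15*x^2 + 18*x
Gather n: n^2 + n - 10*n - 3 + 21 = n^2 - 9*n + 18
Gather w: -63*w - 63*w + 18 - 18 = -126*w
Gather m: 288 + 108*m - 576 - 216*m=-108*m - 288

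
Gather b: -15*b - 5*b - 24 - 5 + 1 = -20*b - 28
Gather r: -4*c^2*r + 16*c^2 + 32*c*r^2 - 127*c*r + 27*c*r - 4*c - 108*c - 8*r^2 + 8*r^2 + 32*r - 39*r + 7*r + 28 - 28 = 16*c^2 + 32*c*r^2 - 112*c + r*(-4*c^2 - 100*c)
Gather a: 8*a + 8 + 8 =8*a + 16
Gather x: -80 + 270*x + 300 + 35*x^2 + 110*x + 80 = 35*x^2 + 380*x + 300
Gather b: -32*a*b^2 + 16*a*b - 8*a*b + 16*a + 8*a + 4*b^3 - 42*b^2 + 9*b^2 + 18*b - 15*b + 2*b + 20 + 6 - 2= 24*a + 4*b^3 + b^2*(-32*a - 33) + b*(8*a + 5) + 24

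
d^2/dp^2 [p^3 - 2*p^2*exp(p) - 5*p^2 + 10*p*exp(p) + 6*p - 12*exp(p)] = -2*p^2*exp(p) + 2*p*exp(p) + 6*p + 4*exp(p) - 10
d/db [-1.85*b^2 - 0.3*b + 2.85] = -3.7*b - 0.3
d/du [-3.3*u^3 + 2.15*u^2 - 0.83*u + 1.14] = -9.9*u^2 + 4.3*u - 0.83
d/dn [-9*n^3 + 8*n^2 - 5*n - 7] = -27*n^2 + 16*n - 5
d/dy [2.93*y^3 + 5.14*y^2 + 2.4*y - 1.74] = 8.79*y^2 + 10.28*y + 2.4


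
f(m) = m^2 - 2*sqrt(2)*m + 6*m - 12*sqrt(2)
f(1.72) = -8.56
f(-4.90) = -8.50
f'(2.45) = 8.07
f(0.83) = -13.65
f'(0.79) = 4.75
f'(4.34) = 11.85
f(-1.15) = -19.30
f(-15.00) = 160.46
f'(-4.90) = -6.63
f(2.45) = -3.20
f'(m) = 2*m - 2*sqrt(2) + 6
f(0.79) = -13.84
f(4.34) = 15.63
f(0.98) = -12.90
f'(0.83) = 4.83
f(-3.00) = -17.49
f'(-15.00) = -26.83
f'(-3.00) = -2.83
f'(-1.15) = 0.87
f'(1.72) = 6.61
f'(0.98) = 5.13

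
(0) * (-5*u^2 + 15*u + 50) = 0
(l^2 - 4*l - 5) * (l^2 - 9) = l^4 - 4*l^3 - 14*l^2 + 36*l + 45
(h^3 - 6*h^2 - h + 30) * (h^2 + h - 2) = h^5 - 5*h^4 - 9*h^3 + 41*h^2 + 32*h - 60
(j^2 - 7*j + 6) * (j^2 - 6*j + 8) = j^4 - 13*j^3 + 56*j^2 - 92*j + 48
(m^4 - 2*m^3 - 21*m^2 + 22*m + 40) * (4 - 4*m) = -4*m^5 + 12*m^4 + 76*m^3 - 172*m^2 - 72*m + 160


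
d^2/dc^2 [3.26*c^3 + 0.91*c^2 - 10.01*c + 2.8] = 19.56*c + 1.82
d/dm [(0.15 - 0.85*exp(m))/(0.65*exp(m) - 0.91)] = 0.676*exp(m)/(0.65*exp(m) - 0.91)^2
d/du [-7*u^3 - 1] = -21*u^2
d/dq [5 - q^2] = -2*q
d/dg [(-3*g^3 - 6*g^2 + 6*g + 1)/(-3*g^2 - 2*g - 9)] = (9*g^4 + 12*g^3 + 111*g^2 + 114*g - 52)/(9*g^4 + 12*g^3 + 58*g^2 + 36*g + 81)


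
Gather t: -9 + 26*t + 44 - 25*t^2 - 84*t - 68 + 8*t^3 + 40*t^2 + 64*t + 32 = 8*t^3 + 15*t^2 + 6*t - 1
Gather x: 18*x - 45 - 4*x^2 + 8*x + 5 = -4*x^2 + 26*x - 40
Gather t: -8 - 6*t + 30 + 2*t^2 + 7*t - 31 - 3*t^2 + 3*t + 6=-t^2 + 4*t - 3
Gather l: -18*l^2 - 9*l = -18*l^2 - 9*l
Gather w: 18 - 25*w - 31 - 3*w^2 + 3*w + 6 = -3*w^2 - 22*w - 7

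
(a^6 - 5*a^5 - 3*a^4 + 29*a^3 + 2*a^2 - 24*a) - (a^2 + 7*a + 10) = a^6 - 5*a^5 - 3*a^4 + 29*a^3 + a^2 - 31*a - 10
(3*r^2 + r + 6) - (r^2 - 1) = 2*r^2 + r + 7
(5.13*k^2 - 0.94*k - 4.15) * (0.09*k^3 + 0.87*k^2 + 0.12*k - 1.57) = 0.4617*k^5 + 4.3785*k^4 - 0.5757*k^3 - 11.7774*k^2 + 0.9778*k + 6.5155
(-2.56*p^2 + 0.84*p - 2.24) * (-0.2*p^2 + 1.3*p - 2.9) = 0.512*p^4 - 3.496*p^3 + 8.964*p^2 - 5.348*p + 6.496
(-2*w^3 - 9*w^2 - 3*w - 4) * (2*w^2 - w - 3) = -4*w^5 - 16*w^4 + 9*w^3 + 22*w^2 + 13*w + 12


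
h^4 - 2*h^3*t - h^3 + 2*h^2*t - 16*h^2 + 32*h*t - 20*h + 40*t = (h - 5)*(h + 2)^2*(h - 2*t)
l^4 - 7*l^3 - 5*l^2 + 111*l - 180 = (l - 5)*(l - 3)^2*(l + 4)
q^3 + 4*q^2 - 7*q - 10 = (q - 2)*(q + 1)*(q + 5)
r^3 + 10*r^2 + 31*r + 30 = (r + 2)*(r + 3)*(r + 5)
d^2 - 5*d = d*(d - 5)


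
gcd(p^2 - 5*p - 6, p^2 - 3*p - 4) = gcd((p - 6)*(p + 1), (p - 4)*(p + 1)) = p + 1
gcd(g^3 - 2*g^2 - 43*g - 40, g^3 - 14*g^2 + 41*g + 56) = g^2 - 7*g - 8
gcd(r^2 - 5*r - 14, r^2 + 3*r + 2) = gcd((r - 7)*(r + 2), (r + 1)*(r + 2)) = r + 2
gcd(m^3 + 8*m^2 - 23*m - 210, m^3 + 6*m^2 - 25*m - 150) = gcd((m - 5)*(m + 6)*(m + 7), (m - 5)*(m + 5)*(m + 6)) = m^2 + m - 30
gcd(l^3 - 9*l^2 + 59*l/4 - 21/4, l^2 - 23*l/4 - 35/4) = l - 7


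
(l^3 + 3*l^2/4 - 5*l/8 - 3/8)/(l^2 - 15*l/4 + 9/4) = (2*l^2 + 3*l + 1)/(2*(l - 3))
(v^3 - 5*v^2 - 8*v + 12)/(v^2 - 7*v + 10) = (v^3 - 5*v^2 - 8*v + 12)/(v^2 - 7*v + 10)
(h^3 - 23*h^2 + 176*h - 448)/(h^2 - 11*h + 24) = (h^2 - 15*h + 56)/(h - 3)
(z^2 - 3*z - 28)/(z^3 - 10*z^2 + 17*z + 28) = (z + 4)/(z^2 - 3*z - 4)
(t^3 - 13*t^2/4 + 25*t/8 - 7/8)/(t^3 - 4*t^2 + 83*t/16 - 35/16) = 2*(2*t - 1)/(4*t - 5)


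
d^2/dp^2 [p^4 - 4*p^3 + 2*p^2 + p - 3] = 12*p^2 - 24*p + 4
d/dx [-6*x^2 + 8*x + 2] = 8 - 12*x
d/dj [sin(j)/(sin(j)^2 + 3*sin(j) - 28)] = (cos(j)^2 - 29)*cos(j)/((sin(j) - 4)^2*(sin(j) + 7)^2)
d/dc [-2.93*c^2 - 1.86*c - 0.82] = -5.86*c - 1.86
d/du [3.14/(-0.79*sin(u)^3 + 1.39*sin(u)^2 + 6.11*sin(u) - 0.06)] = (7.4418*sin(u)^2 - 8.7292*sin(u) - 19.1854)*cos(u)/(0.79*sin(u)^3 - 1.39*sin(u)^2 - 6.11*sin(u) + 0.06)^2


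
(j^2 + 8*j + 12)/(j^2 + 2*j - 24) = (j + 2)/(j - 4)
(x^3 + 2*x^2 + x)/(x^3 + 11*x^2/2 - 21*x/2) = 2*(x^2 + 2*x + 1)/(2*x^2 + 11*x - 21)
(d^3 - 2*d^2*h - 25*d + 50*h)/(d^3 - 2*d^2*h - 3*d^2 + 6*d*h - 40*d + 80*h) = (d - 5)/(d - 8)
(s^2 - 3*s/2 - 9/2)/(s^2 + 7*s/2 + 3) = (s - 3)/(s + 2)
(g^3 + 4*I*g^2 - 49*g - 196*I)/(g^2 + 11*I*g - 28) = (g^2 - 49)/(g + 7*I)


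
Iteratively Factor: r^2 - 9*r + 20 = (r - 4)*(r - 5)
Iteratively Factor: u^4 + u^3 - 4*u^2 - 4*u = (u + 2)*(u^3 - u^2 - 2*u) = (u + 1)*(u + 2)*(u^2 - 2*u) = (u - 2)*(u + 1)*(u + 2)*(u)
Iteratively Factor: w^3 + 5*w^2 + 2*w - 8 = (w + 2)*(w^2 + 3*w - 4) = (w - 1)*(w + 2)*(w + 4)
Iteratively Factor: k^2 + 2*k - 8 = (k - 2)*(k + 4)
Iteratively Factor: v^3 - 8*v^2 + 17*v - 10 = (v - 1)*(v^2 - 7*v + 10) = (v - 2)*(v - 1)*(v - 5)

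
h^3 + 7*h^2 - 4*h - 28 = (h - 2)*(h + 2)*(h + 7)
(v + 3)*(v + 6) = v^2 + 9*v + 18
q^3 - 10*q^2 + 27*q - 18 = (q - 6)*(q - 3)*(q - 1)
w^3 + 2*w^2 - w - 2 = (w - 1)*(w + 1)*(w + 2)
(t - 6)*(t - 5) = t^2 - 11*t + 30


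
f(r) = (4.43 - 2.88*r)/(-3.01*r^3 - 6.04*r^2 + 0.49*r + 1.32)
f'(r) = (4.43 - 2.88*r)*(9.03*r^2 + 12.08*r - 0.49)/(-3.01*r^3 - 6.04*r^2 + 0.49*r + 1.32)^2 - 2.88/(-3.01*r^3 - 6.04*r^2 + 0.49*r + 1.32) = (-17.3376*r^3 + 22.6077*r^2 + 53.5144*r - 5.9723)/(9.0601*r^6 + 36.3608*r^5 + 33.5318*r^4 - 13.8656*r^3 - 15.7055*r^2 + 1.2936*r + 1.7424)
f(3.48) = 0.03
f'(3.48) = -0.01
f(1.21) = -0.08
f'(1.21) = 0.41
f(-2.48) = 1.30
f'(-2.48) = 3.37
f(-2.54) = 1.13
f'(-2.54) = 2.65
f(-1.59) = -3.43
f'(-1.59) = 5.18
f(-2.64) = 0.90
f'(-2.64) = 1.86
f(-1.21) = -2.84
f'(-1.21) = -0.89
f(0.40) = 9.18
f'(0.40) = 140.80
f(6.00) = 0.01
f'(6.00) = -0.00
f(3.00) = 0.03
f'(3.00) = -0.01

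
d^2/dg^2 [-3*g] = 0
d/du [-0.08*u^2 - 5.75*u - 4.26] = -0.16*u - 5.75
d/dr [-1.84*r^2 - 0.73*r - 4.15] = -3.68*r - 0.73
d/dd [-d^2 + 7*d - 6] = 7 - 2*d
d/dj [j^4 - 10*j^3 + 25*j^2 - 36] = 2*j*(2*j^2 - 15*j + 25)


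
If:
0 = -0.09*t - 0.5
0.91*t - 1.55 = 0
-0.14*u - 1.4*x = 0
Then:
No Solution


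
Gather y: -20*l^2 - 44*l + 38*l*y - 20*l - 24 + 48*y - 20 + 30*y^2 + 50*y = -20*l^2 - 64*l + 30*y^2 + y*(38*l + 98) - 44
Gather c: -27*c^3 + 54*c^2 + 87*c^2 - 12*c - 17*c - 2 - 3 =-27*c^3 + 141*c^2 - 29*c - 5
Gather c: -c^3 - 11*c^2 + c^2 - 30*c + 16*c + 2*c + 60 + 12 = -c^3 - 10*c^2 - 12*c + 72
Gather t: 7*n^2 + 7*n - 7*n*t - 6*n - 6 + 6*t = 7*n^2 + n + t*(6 - 7*n) - 6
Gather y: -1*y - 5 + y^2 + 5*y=y^2 + 4*y - 5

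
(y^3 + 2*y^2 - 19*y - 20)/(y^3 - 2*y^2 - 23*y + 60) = (y + 1)/(y - 3)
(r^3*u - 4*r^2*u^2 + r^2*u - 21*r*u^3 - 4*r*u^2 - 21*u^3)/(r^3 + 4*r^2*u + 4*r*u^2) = u*(r^3 - 4*r^2*u + r^2 - 21*r*u^2 - 4*r*u - 21*u^2)/(r*(r^2 + 4*r*u + 4*u^2))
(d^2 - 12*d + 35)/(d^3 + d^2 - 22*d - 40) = (d - 7)/(d^2 + 6*d + 8)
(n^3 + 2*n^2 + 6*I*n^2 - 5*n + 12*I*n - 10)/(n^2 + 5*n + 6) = (n^2 + 6*I*n - 5)/(n + 3)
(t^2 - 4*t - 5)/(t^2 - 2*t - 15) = (t + 1)/(t + 3)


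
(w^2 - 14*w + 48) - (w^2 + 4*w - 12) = 60 - 18*w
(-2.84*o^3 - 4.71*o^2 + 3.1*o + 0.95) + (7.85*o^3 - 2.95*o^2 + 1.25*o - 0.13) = 5.01*o^3 - 7.66*o^2 + 4.35*o + 0.82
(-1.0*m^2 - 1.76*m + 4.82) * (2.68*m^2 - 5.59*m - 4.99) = -2.68*m^4 + 0.8732*m^3 + 27.746*m^2 - 18.1614*m - 24.0518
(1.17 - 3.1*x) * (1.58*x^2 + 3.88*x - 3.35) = -4.898*x^3 - 10.1794*x^2 + 14.9246*x - 3.9195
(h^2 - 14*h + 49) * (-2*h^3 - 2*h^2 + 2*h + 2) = -2*h^5 + 26*h^4 - 68*h^3 - 124*h^2 + 70*h + 98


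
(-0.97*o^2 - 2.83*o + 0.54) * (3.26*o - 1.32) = -3.1622*o^3 - 7.9454*o^2 + 5.496*o - 0.7128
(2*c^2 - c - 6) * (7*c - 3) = 14*c^3 - 13*c^2 - 39*c + 18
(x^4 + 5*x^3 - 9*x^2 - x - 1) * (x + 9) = x^5 + 14*x^4 + 36*x^3 - 82*x^2 - 10*x - 9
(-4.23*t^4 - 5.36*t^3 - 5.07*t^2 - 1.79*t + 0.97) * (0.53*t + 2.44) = -2.2419*t^5 - 13.162*t^4 - 15.7655*t^3 - 13.3195*t^2 - 3.8535*t + 2.3668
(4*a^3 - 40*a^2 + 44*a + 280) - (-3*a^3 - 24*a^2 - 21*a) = 7*a^3 - 16*a^2 + 65*a + 280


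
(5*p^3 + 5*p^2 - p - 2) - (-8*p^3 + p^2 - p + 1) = 13*p^3 + 4*p^2 - 3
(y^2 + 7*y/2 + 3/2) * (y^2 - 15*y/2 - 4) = y^4 - 4*y^3 - 115*y^2/4 - 101*y/4 - 6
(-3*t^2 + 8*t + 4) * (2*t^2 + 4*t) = -6*t^4 + 4*t^3 + 40*t^2 + 16*t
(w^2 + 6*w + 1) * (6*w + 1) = 6*w^3 + 37*w^2 + 12*w + 1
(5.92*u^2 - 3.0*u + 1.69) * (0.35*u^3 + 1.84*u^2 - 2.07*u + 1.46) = 2.072*u^5 + 9.8428*u^4 - 17.1829*u^3 + 17.9628*u^2 - 7.8783*u + 2.4674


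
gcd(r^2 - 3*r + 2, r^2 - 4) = r - 2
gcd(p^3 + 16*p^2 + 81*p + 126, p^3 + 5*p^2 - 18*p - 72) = p^2 + 9*p + 18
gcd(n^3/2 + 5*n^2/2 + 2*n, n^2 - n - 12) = 1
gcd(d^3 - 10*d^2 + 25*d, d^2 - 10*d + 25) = d^2 - 10*d + 25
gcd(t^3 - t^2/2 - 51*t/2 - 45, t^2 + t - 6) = t + 3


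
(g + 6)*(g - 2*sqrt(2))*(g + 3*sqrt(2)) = g^3 + sqrt(2)*g^2 + 6*g^2 - 12*g + 6*sqrt(2)*g - 72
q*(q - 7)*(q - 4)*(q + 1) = q^4 - 10*q^3 + 17*q^2 + 28*q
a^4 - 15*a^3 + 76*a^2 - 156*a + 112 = (a - 7)*(a - 4)*(a - 2)^2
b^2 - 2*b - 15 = (b - 5)*(b + 3)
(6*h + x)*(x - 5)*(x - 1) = 6*h*x^2 - 36*h*x + 30*h + x^3 - 6*x^2 + 5*x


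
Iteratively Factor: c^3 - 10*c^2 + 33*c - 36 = (c - 3)*(c^2 - 7*c + 12) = (c - 4)*(c - 3)*(c - 3)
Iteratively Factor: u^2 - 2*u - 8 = (u + 2)*(u - 4)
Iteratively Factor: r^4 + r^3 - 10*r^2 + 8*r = (r - 2)*(r^3 + 3*r^2 - 4*r) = r*(r - 2)*(r^2 + 3*r - 4) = r*(r - 2)*(r + 4)*(r - 1)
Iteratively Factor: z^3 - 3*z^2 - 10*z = (z)*(z^2 - 3*z - 10) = z*(z - 5)*(z + 2)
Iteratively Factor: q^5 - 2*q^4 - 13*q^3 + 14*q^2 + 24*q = (q + 1)*(q^4 - 3*q^3 - 10*q^2 + 24*q) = (q - 2)*(q + 1)*(q^3 - q^2 - 12*q) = q*(q - 2)*(q + 1)*(q^2 - q - 12) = q*(q - 2)*(q + 1)*(q + 3)*(q - 4)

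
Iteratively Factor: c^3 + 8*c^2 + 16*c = (c)*(c^2 + 8*c + 16) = c*(c + 4)*(c + 4)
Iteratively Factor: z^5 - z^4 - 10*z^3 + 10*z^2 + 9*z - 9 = (z - 1)*(z^4 - 10*z^2 + 9) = (z - 1)^2*(z^3 + z^2 - 9*z - 9) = (z - 1)^2*(z + 1)*(z^2 - 9) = (z - 3)*(z - 1)^2*(z + 1)*(z + 3)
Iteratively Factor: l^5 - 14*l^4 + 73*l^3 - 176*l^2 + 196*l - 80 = (l - 2)*(l^4 - 12*l^3 + 49*l^2 - 78*l + 40) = (l - 2)*(l - 1)*(l^3 - 11*l^2 + 38*l - 40) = (l - 4)*(l - 2)*(l - 1)*(l^2 - 7*l + 10) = (l - 4)*(l - 2)^2*(l - 1)*(l - 5)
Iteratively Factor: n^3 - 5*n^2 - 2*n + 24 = (n - 4)*(n^2 - n - 6) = (n - 4)*(n + 2)*(n - 3)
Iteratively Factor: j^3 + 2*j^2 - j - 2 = (j + 2)*(j^2 - 1) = (j - 1)*(j + 2)*(j + 1)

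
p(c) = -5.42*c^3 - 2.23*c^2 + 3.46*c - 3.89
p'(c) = -16.26*c^2 - 4.46*c + 3.46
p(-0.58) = -5.59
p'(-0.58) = 0.58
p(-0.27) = -4.88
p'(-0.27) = 3.48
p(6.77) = -1764.44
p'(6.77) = -771.98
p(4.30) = -461.17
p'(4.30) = -316.37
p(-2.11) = 29.80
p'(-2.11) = -59.52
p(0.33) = -3.19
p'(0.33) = 0.22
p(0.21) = -3.31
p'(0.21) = 1.81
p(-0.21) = -4.66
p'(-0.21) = 3.68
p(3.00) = -159.92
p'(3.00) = -156.26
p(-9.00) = 3735.52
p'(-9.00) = -1273.46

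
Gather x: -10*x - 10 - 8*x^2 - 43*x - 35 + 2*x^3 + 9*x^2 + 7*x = 2*x^3 + x^2 - 46*x - 45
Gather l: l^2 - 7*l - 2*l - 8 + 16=l^2 - 9*l + 8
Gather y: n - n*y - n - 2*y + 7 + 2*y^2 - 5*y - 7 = 2*y^2 + y*(-n - 7)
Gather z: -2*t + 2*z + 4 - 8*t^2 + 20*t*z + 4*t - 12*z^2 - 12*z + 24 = -8*t^2 + 2*t - 12*z^2 + z*(20*t - 10) + 28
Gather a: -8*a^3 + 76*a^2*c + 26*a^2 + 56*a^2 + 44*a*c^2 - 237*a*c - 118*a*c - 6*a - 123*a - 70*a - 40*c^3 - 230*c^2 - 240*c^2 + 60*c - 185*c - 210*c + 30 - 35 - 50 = -8*a^3 + a^2*(76*c + 82) + a*(44*c^2 - 355*c - 199) - 40*c^3 - 470*c^2 - 335*c - 55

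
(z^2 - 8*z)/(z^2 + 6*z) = (z - 8)/(z + 6)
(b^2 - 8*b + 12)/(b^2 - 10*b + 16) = (b - 6)/(b - 8)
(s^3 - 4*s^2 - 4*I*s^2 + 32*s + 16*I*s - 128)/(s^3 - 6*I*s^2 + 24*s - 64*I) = (s - 4)/(s - 2*I)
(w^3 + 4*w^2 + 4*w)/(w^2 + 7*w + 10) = w*(w + 2)/(w + 5)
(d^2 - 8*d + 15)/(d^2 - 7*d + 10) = (d - 3)/(d - 2)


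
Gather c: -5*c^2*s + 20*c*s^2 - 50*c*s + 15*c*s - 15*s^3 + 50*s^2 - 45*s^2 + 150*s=-5*c^2*s + c*(20*s^2 - 35*s) - 15*s^3 + 5*s^2 + 150*s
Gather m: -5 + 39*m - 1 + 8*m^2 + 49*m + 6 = 8*m^2 + 88*m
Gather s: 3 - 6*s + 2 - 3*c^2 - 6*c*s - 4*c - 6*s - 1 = -3*c^2 - 4*c + s*(-6*c - 12) + 4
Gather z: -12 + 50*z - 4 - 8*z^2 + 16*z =-8*z^2 + 66*z - 16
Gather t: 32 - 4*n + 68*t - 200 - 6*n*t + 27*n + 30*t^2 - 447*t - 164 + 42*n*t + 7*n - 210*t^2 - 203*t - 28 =30*n - 180*t^2 + t*(36*n - 582) - 360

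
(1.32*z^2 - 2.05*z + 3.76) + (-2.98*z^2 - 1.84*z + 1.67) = -1.66*z^2 - 3.89*z + 5.43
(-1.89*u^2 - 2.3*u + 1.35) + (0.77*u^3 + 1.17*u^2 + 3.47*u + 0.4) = 0.77*u^3 - 0.72*u^2 + 1.17*u + 1.75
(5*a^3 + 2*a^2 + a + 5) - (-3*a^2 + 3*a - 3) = 5*a^3 + 5*a^2 - 2*a + 8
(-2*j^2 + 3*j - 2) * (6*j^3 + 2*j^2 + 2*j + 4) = -12*j^5 + 14*j^4 - 10*j^3 - 6*j^2 + 8*j - 8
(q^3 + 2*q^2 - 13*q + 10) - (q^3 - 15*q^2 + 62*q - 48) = 17*q^2 - 75*q + 58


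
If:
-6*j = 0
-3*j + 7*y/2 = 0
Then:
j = 0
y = 0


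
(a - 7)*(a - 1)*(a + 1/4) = a^3 - 31*a^2/4 + 5*a + 7/4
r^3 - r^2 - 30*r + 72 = (r - 4)*(r - 3)*(r + 6)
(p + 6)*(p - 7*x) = p^2 - 7*p*x + 6*p - 42*x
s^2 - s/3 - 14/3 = (s - 7/3)*(s + 2)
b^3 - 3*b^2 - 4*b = b*(b - 4)*(b + 1)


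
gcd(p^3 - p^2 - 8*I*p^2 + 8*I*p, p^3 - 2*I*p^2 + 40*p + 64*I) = p - 8*I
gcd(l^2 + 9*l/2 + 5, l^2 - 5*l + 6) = 1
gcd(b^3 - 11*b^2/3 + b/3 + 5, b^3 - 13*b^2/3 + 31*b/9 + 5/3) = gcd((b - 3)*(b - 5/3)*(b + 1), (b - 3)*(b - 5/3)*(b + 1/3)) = b^2 - 14*b/3 + 5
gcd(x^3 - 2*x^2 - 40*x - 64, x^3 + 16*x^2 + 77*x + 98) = x + 2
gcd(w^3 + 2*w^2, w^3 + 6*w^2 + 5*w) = w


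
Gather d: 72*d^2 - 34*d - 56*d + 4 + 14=72*d^2 - 90*d + 18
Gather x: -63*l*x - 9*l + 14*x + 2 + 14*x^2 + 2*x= -9*l + 14*x^2 + x*(16 - 63*l) + 2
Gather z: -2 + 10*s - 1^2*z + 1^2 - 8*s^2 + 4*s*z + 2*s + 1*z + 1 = -8*s^2 + 4*s*z + 12*s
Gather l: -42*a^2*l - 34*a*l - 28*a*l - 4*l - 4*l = l*(-42*a^2 - 62*a - 8)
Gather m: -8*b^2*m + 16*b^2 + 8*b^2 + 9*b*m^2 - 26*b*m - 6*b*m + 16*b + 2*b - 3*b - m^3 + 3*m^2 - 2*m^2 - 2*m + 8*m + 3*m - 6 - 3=24*b^2 + 15*b - m^3 + m^2*(9*b + 1) + m*(-8*b^2 - 32*b + 9) - 9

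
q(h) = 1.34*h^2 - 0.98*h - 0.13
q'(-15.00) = -41.18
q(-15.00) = 316.07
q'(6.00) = 15.10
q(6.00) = 42.23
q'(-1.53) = -5.08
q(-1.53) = 4.51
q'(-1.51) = -5.03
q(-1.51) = 4.41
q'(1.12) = 2.02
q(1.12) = 0.45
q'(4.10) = 10.01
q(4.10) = 18.38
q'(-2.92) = -8.81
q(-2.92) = 14.16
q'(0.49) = 0.33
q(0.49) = -0.29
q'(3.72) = 8.99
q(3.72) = 14.77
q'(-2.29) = -7.12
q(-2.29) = 9.14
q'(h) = 2.68*h - 0.98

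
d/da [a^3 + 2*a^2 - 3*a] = 3*a^2 + 4*a - 3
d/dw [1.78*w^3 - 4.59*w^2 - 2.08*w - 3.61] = 5.34*w^2 - 9.18*w - 2.08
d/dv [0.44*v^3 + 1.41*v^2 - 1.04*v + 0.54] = 1.32*v^2 + 2.82*v - 1.04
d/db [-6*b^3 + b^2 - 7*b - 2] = -18*b^2 + 2*b - 7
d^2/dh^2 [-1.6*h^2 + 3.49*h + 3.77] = -3.20000000000000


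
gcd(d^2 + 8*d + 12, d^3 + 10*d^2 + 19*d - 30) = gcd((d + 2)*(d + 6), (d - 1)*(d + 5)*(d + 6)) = d + 6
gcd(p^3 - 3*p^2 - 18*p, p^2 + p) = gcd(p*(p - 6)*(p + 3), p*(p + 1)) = p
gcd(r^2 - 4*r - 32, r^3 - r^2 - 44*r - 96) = r^2 - 4*r - 32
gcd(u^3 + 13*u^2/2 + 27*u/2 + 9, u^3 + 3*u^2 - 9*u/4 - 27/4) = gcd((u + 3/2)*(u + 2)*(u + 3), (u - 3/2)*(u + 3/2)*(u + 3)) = u^2 + 9*u/2 + 9/2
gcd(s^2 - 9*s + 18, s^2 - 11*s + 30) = s - 6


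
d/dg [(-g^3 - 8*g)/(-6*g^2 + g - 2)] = (-g*(12*g - 1)*(g^2 + 8) + (3*g^2 + 8)*(6*g^2 - g + 2))/(6*g^2 - g + 2)^2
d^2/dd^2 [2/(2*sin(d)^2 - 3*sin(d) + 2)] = 2*(-16*sin(d)^4 + 18*sin(d)^3 + 31*sin(d)^2 - 42*sin(d) + 10)/(-3*sin(d) - cos(2*d) + 3)^3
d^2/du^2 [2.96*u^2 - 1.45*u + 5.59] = 5.92000000000000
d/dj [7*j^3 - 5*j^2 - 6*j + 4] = 21*j^2 - 10*j - 6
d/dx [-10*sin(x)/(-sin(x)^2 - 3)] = 10*(cos(x)^2 + 2)*cos(x)/(sin(x)^2 + 3)^2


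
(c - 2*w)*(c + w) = c^2 - c*w - 2*w^2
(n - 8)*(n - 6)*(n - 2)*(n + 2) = n^4 - 14*n^3 + 44*n^2 + 56*n - 192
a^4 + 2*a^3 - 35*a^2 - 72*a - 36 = (a - 6)*(a + 1)^2*(a + 6)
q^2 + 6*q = q*(q + 6)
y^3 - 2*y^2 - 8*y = y*(y - 4)*(y + 2)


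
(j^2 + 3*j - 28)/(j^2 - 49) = (j - 4)/(j - 7)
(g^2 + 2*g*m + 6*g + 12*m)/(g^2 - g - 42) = (g + 2*m)/(g - 7)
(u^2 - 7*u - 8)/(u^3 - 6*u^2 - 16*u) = (u + 1)/(u*(u + 2))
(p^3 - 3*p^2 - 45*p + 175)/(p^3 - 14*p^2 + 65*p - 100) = (p + 7)/(p - 4)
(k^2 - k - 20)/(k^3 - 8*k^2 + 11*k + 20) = (k + 4)/(k^2 - 3*k - 4)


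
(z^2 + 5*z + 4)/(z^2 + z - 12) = (z + 1)/(z - 3)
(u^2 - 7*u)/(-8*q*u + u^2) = (7 - u)/(8*q - u)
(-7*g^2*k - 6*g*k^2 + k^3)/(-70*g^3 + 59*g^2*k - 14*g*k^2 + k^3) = k*(g + k)/(10*g^2 - 7*g*k + k^2)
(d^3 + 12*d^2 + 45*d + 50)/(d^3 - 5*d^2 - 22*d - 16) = (d^2 + 10*d + 25)/(d^2 - 7*d - 8)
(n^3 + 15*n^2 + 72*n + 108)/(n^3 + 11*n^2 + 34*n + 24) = (n^2 + 9*n + 18)/(n^2 + 5*n + 4)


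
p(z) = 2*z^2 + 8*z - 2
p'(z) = 4*z + 8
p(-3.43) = -5.91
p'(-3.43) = -5.72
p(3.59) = 52.50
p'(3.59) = 22.36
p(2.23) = 25.79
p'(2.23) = 16.92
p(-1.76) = -9.88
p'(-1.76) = 0.96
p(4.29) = 69.13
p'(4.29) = 25.16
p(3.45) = 49.40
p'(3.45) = 21.80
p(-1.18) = -8.66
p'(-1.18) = 3.28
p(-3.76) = -3.80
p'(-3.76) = -7.04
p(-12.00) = 190.00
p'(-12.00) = -40.00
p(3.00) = 40.00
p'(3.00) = 20.00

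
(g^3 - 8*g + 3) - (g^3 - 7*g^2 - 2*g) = 7*g^2 - 6*g + 3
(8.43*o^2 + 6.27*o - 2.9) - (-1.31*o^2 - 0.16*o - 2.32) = 9.74*o^2 + 6.43*o - 0.58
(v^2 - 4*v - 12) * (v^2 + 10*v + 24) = v^4 + 6*v^3 - 28*v^2 - 216*v - 288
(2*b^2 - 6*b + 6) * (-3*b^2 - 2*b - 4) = -6*b^4 + 14*b^3 - 14*b^2 + 12*b - 24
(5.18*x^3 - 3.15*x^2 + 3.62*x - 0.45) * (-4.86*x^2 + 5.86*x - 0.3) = -25.1748*x^5 + 45.6638*x^4 - 37.6062*x^3 + 24.3452*x^2 - 3.723*x + 0.135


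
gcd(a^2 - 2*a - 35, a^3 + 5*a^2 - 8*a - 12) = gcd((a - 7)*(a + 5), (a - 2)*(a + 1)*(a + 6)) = 1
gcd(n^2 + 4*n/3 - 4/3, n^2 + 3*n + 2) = n + 2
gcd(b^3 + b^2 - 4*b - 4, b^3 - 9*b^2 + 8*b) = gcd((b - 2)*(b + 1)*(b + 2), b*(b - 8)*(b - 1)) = 1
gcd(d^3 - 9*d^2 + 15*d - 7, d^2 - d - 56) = 1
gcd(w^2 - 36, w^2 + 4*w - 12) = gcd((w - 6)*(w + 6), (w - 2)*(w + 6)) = w + 6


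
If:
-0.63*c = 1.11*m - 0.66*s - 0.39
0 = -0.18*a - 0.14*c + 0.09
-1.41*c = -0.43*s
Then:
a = 0.5 - 0.237194641449961*s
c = 0.304964539007092*s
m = 0.421506612995975*s + 0.351351351351351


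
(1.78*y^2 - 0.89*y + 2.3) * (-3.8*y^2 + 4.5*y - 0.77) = -6.764*y^4 + 11.392*y^3 - 14.1156*y^2 + 11.0353*y - 1.771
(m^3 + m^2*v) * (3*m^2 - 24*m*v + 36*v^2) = 3*m^5 - 21*m^4*v + 12*m^3*v^2 + 36*m^2*v^3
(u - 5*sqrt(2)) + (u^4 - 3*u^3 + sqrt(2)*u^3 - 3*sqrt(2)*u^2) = u^4 - 3*u^3 + sqrt(2)*u^3 - 3*sqrt(2)*u^2 + u - 5*sqrt(2)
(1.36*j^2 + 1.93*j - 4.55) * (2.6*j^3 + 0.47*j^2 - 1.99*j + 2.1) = 3.536*j^5 + 5.6572*j^4 - 13.6293*j^3 - 3.1232*j^2 + 13.1075*j - 9.555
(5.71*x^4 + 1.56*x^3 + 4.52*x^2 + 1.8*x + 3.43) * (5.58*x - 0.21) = 31.8618*x^5 + 7.5057*x^4 + 24.894*x^3 + 9.0948*x^2 + 18.7614*x - 0.7203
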